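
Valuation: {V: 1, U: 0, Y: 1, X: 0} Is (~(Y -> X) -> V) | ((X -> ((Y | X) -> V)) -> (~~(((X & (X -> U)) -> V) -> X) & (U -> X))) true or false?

Y -> X = 1 -> 0 = 0
~(Y -> X) = ~0 = 1
~(Y -> X) -> V = 1 -> 1 = 1
Y | X = 1 | 0 = 1
(Y | X) -> V = 1 -> 1 = 1
X -> ((Y | X) -> V) = 0 -> 1 = 1
X -> U = 0 -> 0 = 1
X & (X -> U) = 0 & 1 = 0
(X & (X -> U)) -> V = 0 -> 1 = 1
((X & (X -> U)) -> V) -> X = 1 -> 0 = 0
~(((X & (X -> U)) -> V) -> X) = ~0 = 1
~~(((X & (X -> U)) -> V) -> X) = ~1 = 0
U -> X = 0 -> 0 = 1
~~(((X & (X -> U)) -> V) -> X) & (U -> X) = 0 & 1 = 0
(X -> ((Y | X) -> V)) -> (~~(((X & (X -> U)) -> V) -> X) & (U -> X)) = 1 -> 0 = 0
(~(Y -> X) -> V) | ((X -> ((Y | X) -> V)) -> (~~(((X & (X -> U)) -> V) -> X) & (U -> X))) = 1 | 0 = 1

1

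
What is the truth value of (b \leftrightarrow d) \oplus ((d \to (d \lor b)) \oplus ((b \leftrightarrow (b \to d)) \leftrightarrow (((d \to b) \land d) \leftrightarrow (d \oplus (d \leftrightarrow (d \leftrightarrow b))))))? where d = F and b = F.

F

b \leftrightarrow d = F \leftrightarrow F = T
d \lor b = F \lor F = F
d \to (d \lor b) = F \to F = T
b \to d = F \to F = T
b \leftrightarrow (b \to d) = F \leftrightarrow T = F
d \to b = F \to F = T
(d \to b) \land d = T \land F = F
d \leftrightarrow b = F \leftrightarrow F = T
d \leftrightarrow (d \leftrightarrow b) = F \leftrightarrow T = F
d \oplus (d \leftrightarrow (d \leftrightarrow b)) = F \oplus F = F
((d \to b) \land d) \leftrightarrow (d \oplus (d \leftrightarrow (d \leftrightarrow b))) = F \leftrightarrow F = T
(b \leftrightarrow (b \to d)) \leftrightarrow (((d \to b) \land d) \leftrightarrow (d \oplus (d \leftrightarrow (d \leftrightarrow b)))) = F \leftrightarrow T = F
(d \to (d \lor b)) \oplus ((b \leftrightarrow (b \to d)) \leftrightarrow (((d \to b) \land d) \leftrightarrow (d \oplus (d \leftrightarrow (d \leftrightarrow b))))) = T \oplus F = T
(b \leftrightarrow d) \oplus ((d \to (d \lor b)) \oplus ((b \leftrightarrow (b \to d)) \leftrightarrow (((d \to b) \land d) \leftrightarrow (d \oplus (d \leftrightarrow (d \leftrightarrow b)))))) = T \oplus T = F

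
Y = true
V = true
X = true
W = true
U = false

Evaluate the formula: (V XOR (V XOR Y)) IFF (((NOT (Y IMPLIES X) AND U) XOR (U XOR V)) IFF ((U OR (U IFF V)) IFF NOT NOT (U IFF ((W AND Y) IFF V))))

true

V XOR Y = true XOR true = false
V XOR (V XOR Y) = true XOR false = true
Y IMPLIES X = true IMPLIES true = true
NOT (Y IMPLIES X) = NOT true = false
NOT (Y IMPLIES X) AND U = false AND false = false
U XOR V = false XOR true = true
(NOT (Y IMPLIES X) AND U) XOR (U XOR V) = false XOR true = true
U IFF V = false IFF true = false
U OR (U IFF V) = false OR false = false
W AND Y = true AND true = true
(W AND Y) IFF V = true IFF true = true
U IFF ((W AND Y) IFF V) = false IFF true = false
NOT (U IFF ((W AND Y) IFF V)) = NOT false = true
NOT NOT (U IFF ((W AND Y) IFF V)) = NOT true = false
(U OR (U IFF V)) IFF NOT NOT (U IFF ((W AND Y) IFF V)) = false IFF false = true
((NOT (Y IMPLIES X) AND U) XOR (U XOR V)) IFF ((U OR (U IFF V)) IFF NOT NOT (U IFF ((W AND Y) IFF V))) = true IFF true = true
(V XOR (V XOR Y)) IFF (((NOT (Y IMPLIES X) AND U) XOR (U XOR V)) IFF ((U OR (U IFF V)) IFF NOT NOT (U IFF ((W AND Y) IFF V)))) = true IFF true = true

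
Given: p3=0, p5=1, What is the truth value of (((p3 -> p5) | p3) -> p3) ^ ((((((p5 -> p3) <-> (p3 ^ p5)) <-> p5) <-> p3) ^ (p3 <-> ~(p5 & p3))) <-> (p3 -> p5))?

p3 -> p5 = 0 -> 1 = 1
(p3 -> p5) | p3 = 1 | 0 = 1
((p3 -> p5) | p3) -> p3 = 1 -> 0 = 0
p5 -> p3 = 1 -> 0 = 0
p3 ^ p5 = 0 ^ 1 = 1
(p5 -> p3) <-> (p3 ^ p5) = 0 <-> 1 = 0
((p5 -> p3) <-> (p3 ^ p5)) <-> p5 = 0 <-> 1 = 0
(((p5 -> p3) <-> (p3 ^ p5)) <-> p5) <-> p3 = 0 <-> 0 = 1
p5 & p3 = 1 & 0 = 0
~(p5 & p3) = ~0 = 1
p3 <-> ~(p5 & p3) = 0 <-> 1 = 0
((((p5 -> p3) <-> (p3 ^ p5)) <-> p5) <-> p3) ^ (p3 <-> ~(p5 & p3)) = 1 ^ 0 = 1
p3 -> p5 = 0 -> 1 = 1
(((((p5 -> p3) <-> (p3 ^ p5)) <-> p5) <-> p3) ^ (p3 <-> ~(p5 & p3))) <-> (p3 -> p5) = 1 <-> 1 = 1
(((p3 -> p5) | p3) -> p3) ^ ((((((p5 -> p3) <-> (p3 ^ p5)) <-> p5) <-> p3) ^ (p3 <-> ~(p5 & p3))) <-> (p3 -> p5)) = 0 ^ 1 = 1

1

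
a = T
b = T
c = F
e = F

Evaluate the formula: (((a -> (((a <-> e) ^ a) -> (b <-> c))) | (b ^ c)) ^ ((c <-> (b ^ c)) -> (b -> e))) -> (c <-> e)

Substituting a=T, b=T, c=F, e=F:
a <-> e = T <-> F = F
(a <-> e) ^ a = F ^ T = T
b <-> c = T <-> F = F
((a <-> e) ^ a) -> (b <-> c) = T -> F = F
a -> (((a <-> e) ^ a) -> (b <-> c)) = T -> F = F
b ^ c = T ^ F = T
(a -> (((a <-> e) ^ a) -> (b <-> c))) | (b ^ c) = F | T = T
b ^ c = T ^ F = T
c <-> (b ^ c) = F <-> T = F
b -> e = T -> F = F
(c <-> (b ^ c)) -> (b -> e) = F -> F = T
((a -> (((a <-> e) ^ a) -> (b <-> c))) | (b ^ c)) ^ ((c <-> (b ^ c)) -> (b -> e)) = T ^ T = F
c <-> e = F <-> F = T
(((a -> (((a <-> e) ^ a) -> (b <-> c))) | (b ^ c)) ^ ((c <-> (b ^ c)) -> (b -> e))) -> (c <-> e) = F -> T = T

T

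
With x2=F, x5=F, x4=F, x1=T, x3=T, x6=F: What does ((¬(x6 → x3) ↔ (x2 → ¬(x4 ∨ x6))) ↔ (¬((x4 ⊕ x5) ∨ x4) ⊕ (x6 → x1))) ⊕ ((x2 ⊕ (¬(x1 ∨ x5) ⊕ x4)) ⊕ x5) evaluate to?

x6 → x3 = F → T = T
¬(x6 → x3) = ¬T = F
x4 ∨ x6 = F ∨ F = F
¬(x4 ∨ x6) = ¬F = T
x2 → ¬(x4 ∨ x6) = F → T = T
¬(x6 → x3) ↔ (x2 → ¬(x4 ∨ x6)) = F ↔ T = F
x4 ⊕ x5 = F ⊕ F = F
(x4 ⊕ x5) ∨ x4 = F ∨ F = F
¬((x4 ⊕ x5) ∨ x4) = ¬F = T
x6 → x1 = F → T = T
¬((x4 ⊕ x5) ∨ x4) ⊕ (x6 → x1) = T ⊕ T = F
(¬(x6 → x3) ↔ (x2 → ¬(x4 ∨ x6))) ↔ (¬((x4 ⊕ x5) ∨ x4) ⊕ (x6 → x1)) = F ↔ F = T
x1 ∨ x5 = T ∨ F = T
¬(x1 ∨ x5) = ¬T = F
¬(x1 ∨ x5) ⊕ x4 = F ⊕ F = F
x2 ⊕ (¬(x1 ∨ x5) ⊕ x4) = F ⊕ F = F
(x2 ⊕ (¬(x1 ∨ x5) ⊕ x4)) ⊕ x5 = F ⊕ F = F
((¬(x6 → x3) ↔ (x2 → ¬(x4 ∨ x6))) ↔ (¬((x4 ⊕ x5) ∨ x4) ⊕ (x6 → x1))) ⊕ ((x2 ⊕ (¬(x1 ∨ x5) ⊕ x4)) ⊕ x5) = T ⊕ F = T

T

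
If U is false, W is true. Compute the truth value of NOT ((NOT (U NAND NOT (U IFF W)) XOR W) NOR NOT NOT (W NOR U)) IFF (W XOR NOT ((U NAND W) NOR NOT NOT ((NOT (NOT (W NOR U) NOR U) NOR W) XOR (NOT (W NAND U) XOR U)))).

U IFF W = false IFF true = false
NOT (U IFF W) = NOT false = true
U NAND NOT (U IFF W) = false NAND true = true
NOT (U NAND NOT (U IFF W)) = NOT true = false
NOT (U NAND NOT (U IFF W)) XOR W = false XOR true = true
W NOR U = true NOR false = false
NOT (W NOR U) = NOT false = true
NOT NOT (W NOR U) = NOT true = false
(NOT (U NAND NOT (U IFF W)) XOR W) NOR NOT NOT (W NOR U) = true NOR false = false
NOT ((NOT (U NAND NOT (U IFF W)) XOR W) NOR NOT NOT (W NOR U)) = NOT false = true
U NAND W = false NAND true = true
W NOR U = true NOR false = false
NOT (W NOR U) = NOT false = true
NOT (W NOR U) NOR U = true NOR false = false
NOT (NOT (W NOR U) NOR U) = NOT false = true
NOT (NOT (W NOR U) NOR U) NOR W = true NOR true = false
W NAND U = true NAND false = true
NOT (W NAND U) = NOT true = false
NOT (W NAND U) XOR U = false XOR false = false
(NOT (NOT (W NOR U) NOR U) NOR W) XOR (NOT (W NAND U) XOR U) = false XOR false = false
NOT ((NOT (NOT (W NOR U) NOR U) NOR W) XOR (NOT (W NAND U) XOR U)) = NOT false = true
NOT NOT ((NOT (NOT (W NOR U) NOR U) NOR W) XOR (NOT (W NAND U) XOR U)) = NOT true = false
(U NAND W) NOR NOT NOT ((NOT (NOT (W NOR U) NOR U) NOR W) XOR (NOT (W NAND U) XOR U)) = true NOR false = false
NOT ((U NAND W) NOR NOT NOT ((NOT (NOT (W NOR U) NOR U) NOR W) XOR (NOT (W NAND U) XOR U))) = NOT false = true
W XOR NOT ((U NAND W) NOR NOT NOT ((NOT (NOT (W NOR U) NOR U) NOR W) XOR (NOT (W NAND U) XOR U))) = true XOR true = false
NOT ((NOT (U NAND NOT (U IFF W)) XOR W) NOR NOT NOT (W NOR U)) IFF (W XOR NOT ((U NAND W) NOR NOT NOT ((NOT (NOT (W NOR U) NOR U) NOR W) XOR (NOT (W NAND U) XOR U)))) = true IFF false = false

false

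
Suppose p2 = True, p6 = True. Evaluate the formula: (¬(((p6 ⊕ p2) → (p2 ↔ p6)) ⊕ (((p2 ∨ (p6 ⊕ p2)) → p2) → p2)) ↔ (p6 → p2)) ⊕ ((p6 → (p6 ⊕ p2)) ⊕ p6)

False

Substituting p2=True, p6=True:
p6 ⊕ p2 = True ⊕ True = False
p2 ↔ p6 = True ↔ True = True
(p6 ⊕ p2) → (p2 ↔ p6) = False → True = True
p6 ⊕ p2 = True ⊕ True = False
p2 ∨ (p6 ⊕ p2) = True ∨ False = True
(p2 ∨ (p6 ⊕ p2)) → p2 = True → True = True
((p2 ∨ (p6 ⊕ p2)) → p2) → p2 = True → True = True
((p6 ⊕ p2) → (p2 ↔ p6)) ⊕ (((p2 ∨ (p6 ⊕ p2)) → p2) → p2) = True ⊕ True = False
¬(((p6 ⊕ p2) → (p2 ↔ p6)) ⊕ (((p2 ∨ (p6 ⊕ p2)) → p2) → p2)) = ¬False = True
p6 → p2 = True → True = True
¬(((p6 ⊕ p2) → (p2 ↔ p6)) ⊕ (((p2 ∨ (p6 ⊕ p2)) → p2) → p2)) ↔ (p6 → p2) = True ↔ True = True
p6 ⊕ p2 = True ⊕ True = False
p6 → (p6 ⊕ p2) = True → False = False
(p6 → (p6 ⊕ p2)) ⊕ p6 = False ⊕ True = True
(¬(((p6 ⊕ p2) → (p2 ↔ p6)) ⊕ (((p2 ∨ (p6 ⊕ p2)) → p2) → p2)) ↔ (p6 → p2)) ⊕ ((p6 → (p6 ⊕ p2)) ⊕ p6) = True ⊕ True = False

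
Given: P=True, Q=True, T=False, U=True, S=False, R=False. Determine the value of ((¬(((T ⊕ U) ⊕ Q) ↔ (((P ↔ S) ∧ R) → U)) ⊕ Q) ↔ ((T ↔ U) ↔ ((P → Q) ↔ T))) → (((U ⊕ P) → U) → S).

True

T ⊕ U = False ⊕ True = True
(T ⊕ U) ⊕ Q = True ⊕ True = False
P ↔ S = True ↔ False = False
(P ↔ S) ∧ R = False ∧ False = False
((P ↔ S) ∧ R) → U = False → True = True
((T ⊕ U) ⊕ Q) ↔ (((P ↔ S) ∧ R) → U) = False ↔ True = False
¬(((T ⊕ U) ⊕ Q) ↔ (((P ↔ S) ∧ R) → U)) = ¬False = True
¬(((T ⊕ U) ⊕ Q) ↔ (((P ↔ S) ∧ R) → U)) ⊕ Q = True ⊕ True = False
T ↔ U = False ↔ True = False
P → Q = True → True = True
(P → Q) ↔ T = True ↔ False = False
(T ↔ U) ↔ ((P → Q) ↔ T) = False ↔ False = True
(¬(((T ⊕ U) ⊕ Q) ↔ (((P ↔ S) ∧ R) → U)) ⊕ Q) ↔ ((T ↔ U) ↔ ((P → Q) ↔ T)) = False ↔ True = False
U ⊕ P = True ⊕ True = False
(U ⊕ P) → U = False → True = True
((U ⊕ P) → U) → S = True → False = False
((¬(((T ⊕ U) ⊕ Q) ↔ (((P ↔ S) ∧ R) → U)) ⊕ Q) ↔ ((T ↔ U) ↔ ((P → Q) ↔ T))) → (((U ⊕ P) → U) → S) = False → False = True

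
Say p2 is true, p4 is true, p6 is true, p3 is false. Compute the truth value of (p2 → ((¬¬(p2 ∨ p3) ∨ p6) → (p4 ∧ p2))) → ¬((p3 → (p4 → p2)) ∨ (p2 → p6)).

Substituting p2=True, p4=True, p6=True, p3=False:
p2 ∨ p3 = True ∨ False = True
¬(p2 ∨ p3) = ¬True = False
¬¬(p2 ∨ p3) = ¬False = True
¬¬(p2 ∨ p3) ∨ p6 = True ∨ True = True
p4 ∧ p2 = True ∧ True = True
(¬¬(p2 ∨ p3) ∨ p6) → (p4 ∧ p2) = True → True = True
p2 → ((¬¬(p2 ∨ p3) ∨ p6) → (p4 ∧ p2)) = True → True = True
p4 → p2 = True → True = True
p3 → (p4 → p2) = False → True = True
p2 → p6 = True → True = True
(p3 → (p4 → p2)) ∨ (p2 → p6) = True ∨ True = True
¬((p3 → (p4 → p2)) ∨ (p2 → p6)) = ¬True = False
(p2 → ((¬¬(p2 ∨ p3) ∨ p6) → (p4 ∧ p2))) → ¬((p3 → (p4 → p2)) ∨ (p2 → p6)) = True → False = False

False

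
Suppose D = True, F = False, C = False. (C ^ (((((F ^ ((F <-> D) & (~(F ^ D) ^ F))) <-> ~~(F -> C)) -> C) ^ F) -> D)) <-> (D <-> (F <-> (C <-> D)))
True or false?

True

Substituting D=True, F=False, C=False:
F <-> D = False <-> True = False
F ^ D = False ^ True = True
~(F ^ D) = ~True = False
~(F ^ D) ^ F = False ^ False = False
(F <-> D) & (~(F ^ D) ^ F) = False & False = False
F ^ ((F <-> D) & (~(F ^ D) ^ F)) = False ^ False = False
F -> C = False -> False = True
~(F -> C) = ~True = False
~~(F -> C) = ~False = True
(F ^ ((F <-> D) & (~(F ^ D) ^ F))) <-> ~~(F -> C) = False <-> True = False
((F ^ ((F <-> D) & (~(F ^ D) ^ F))) <-> ~~(F -> C)) -> C = False -> False = True
(((F ^ ((F <-> D) & (~(F ^ D) ^ F))) <-> ~~(F -> C)) -> C) ^ F = True ^ False = True
((((F ^ ((F <-> D) & (~(F ^ D) ^ F))) <-> ~~(F -> C)) -> C) ^ F) -> D = True -> True = True
C ^ (((((F ^ ((F <-> D) & (~(F ^ D) ^ F))) <-> ~~(F -> C)) -> C) ^ F) -> D) = False ^ True = True
C <-> D = False <-> True = False
F <-> (C <-> D) = False <-> False = True
D <-> (F <-> (C <-> D)) = True <-> True = True
(C ^ (((((F ^ ((F <-> D) & (~(F ^ D) ^ F))) <-> ~~(F -> C)) -> C) ^ F) -> D)) <-> (D <-> (F <-> (C <-> D))) = True <-> True = True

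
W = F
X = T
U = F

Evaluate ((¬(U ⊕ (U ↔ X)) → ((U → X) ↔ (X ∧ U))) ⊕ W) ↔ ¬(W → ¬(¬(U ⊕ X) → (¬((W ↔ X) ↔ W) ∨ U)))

U ↔ X = F ↔ T = F
U ⊕ (U ↔ X) = F ⊕ F = F
¬(U ⊕ (U ↔ X)) = ¬F = T
U → X = F → T = T
X ∧ U = T ∧ F = F
(U → X) ↔ (X ∧ U) = T ↔ F = F
¬(U ⊕ (U ↔ X)) → ((U → X) ↔ (X ∧ U)) = T → F = F
(¬(U ⊕ (U ↔ X)) → ((U → X) ↔ (X ∧ U))) ⊕ W = F ⊕ F = F
U ⊕ X = F ⊕ T = T
¬(U ⊕ X) = ¬T = F
W ↔ X = F ↔ T = F
(W ↔ X) ↔ W = F ↔ F = T
¬((W ↔ X) ↔ W) = ¬T = F
¬((W ↔ X) ↔ W) ∨ U = F ∨ F = F
¬(U ⊕ X) → (¬((W ↔ X) ↔ W) ∨ U) = F → F = T
¬(¬(U ⊕ X) → (¬((W ↔ X) ↔ W) ∨ U)) = ¬T = F
W → ¬(¬(U ⊕ X) → (¬((W ↔ X) ↔ W) ∨ U)) = F → F = T
¬(W → ¬(¬(U ⊕ X) → (¬((W ↔ X) ↔ W) ∨ U))) = ¬T = F
((¬(U ⊕ (U ↔ X)) → ((U → X) ↔ (X ∧ U))) ⊕ W) ↔ ¬(W → ¬(¬(U ⊕ X) → (¬((W ↔ X) ↔ W) ∨ U))) = F ↔ F = T

T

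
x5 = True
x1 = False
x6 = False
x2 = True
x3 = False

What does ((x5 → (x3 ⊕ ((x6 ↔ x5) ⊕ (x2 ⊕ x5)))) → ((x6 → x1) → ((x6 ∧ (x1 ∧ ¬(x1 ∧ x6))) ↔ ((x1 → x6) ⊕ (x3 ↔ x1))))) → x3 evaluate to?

x6 ↔ x5 = False ↔ True = False
x2 ⊕ x5 = True ⊕ True = False
(x6 ↔ x5) ⊕ (x2 ⊕ x5) = False ⊕ False = False
x3 ⊕ ((x6 ↔ x5) ⊕ (x2 ⊕ x5)) = False ⊕ False = False
x5 → (x3 ⊕ ((x6 ↔ x5) ⊕ (x2 ⊕ x5))) = True → False = False
x6 → x1 = False → False = True
x1 ∧ x6 = False ∧ False = False
¬(x1 ∧ x6) = ¬False = True
x1 ∧ ¬(x1 ∧ x6) = False ∧ True = False
x6 ∧ (x1 ∧ ¬(x1 ∧ x6)) = False ∧ False = False
x1 → x6 = False → False = True
x3 ↔ x1 = False ↔ False = True
(x1 → x6) ⊕ (x3 ↔ x1) = True ⊕ True = False
(x6 ∧ (x1 ∧ ¬(x1 ∧ x6))) ↔ ((x1 → x6) ⊕ (x3 ↔ x1)) = False ↔ False = True
(x6 → x1) → ((x6 ∧ (x1 ∧ ¬(x1 ∧ x6))) ↔ ((x1 → x6) ⊕ (x3 ↔ x1))) = True → True = True
(x5 → (x3 ⊕ ((x6 ↔ x5) ⊕ (x2 ⊕ x5)))) → ((x6 → x1) → ((x6 ∧ (x1 ∧ ¬(x1 ∧ x6))) ↔ ((x1 → x6) ⊕ (x3 ↔ x1)))) = False → True = True
((x5 → (x3 ⊕ ((x6 ↔ x5) ⊕ (x2 ⊕ x5)))) → ((x6 → x1) → ((x6 ∧ (x1 ∧ ¬(x1 ∧ x6))) ↔ ((x1 → x6) ⊕ (x3 ↔ x1))))) → x3 = True → False = False

False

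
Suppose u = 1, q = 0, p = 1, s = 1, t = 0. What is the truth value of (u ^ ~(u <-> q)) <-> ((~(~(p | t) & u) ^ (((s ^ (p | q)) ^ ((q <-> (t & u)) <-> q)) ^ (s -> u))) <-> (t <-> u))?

u <-> q = 1 <-> 0 = 0
~(u <-> q) = ~0 = 1
u ^ ~(u <-> q) = 1 ^ 1 = 0
p | t = 1 | 0 = 1
~(p | t) = ~1 = 0
~(p | t) & u = 0 & 1 = 0
~(~(p | t) & u) = ~0 = 1
p | q = 1 | 0 = 1
s ^ (p | q) = 1 ^ 1 = 0
t & u = 0 & 1 = 0
q <-> (t & u) = 0 <-> 0 = 1
(q <-> (t & u)) <-> q = 1 <-> 0 = 0
(s ^ (p | q)) ^ ((q <-> (t & u)) <-> q) = 0 ^ 0 = 0
s -> u = 1 -> 1 = 1
((s ^ (p | q)) ^ ((q <-> (t & u)) <-> q)) ^ (s -> u) = 0 ^ 1 = 1
~(~(p | t) & u) ^ (((s ^ (p | q)) ^ ((q <-> (t & u)) <-> q)) ^ (s -> u)) = 1 ^ 1 = 0
t <-> u = 0 <-> 1 = 0
(~(~(p | t) & u) ^ (((s ^ (p | q)) ^ ((q <-> (t & u)) <-> q)) ^ (s -> u))) <-> (t <-> u) = 0 <-> 0 = 1
(u ^ ~(u <-> q)) <-> ((~(~(p | t) & u) ^ (((s ^ (p | q)) ^ ((q <-> (t & u)) <-> q)) ^ (s -> u))) <-> (t <-> u)) = 0 <-> 1 = 0

0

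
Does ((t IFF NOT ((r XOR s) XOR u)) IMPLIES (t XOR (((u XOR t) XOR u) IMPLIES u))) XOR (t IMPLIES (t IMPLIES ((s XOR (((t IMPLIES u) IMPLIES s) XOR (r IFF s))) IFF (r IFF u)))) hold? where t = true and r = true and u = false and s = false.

true

Substituting t=true, r=true, u=false, s=false:
r XOR s = true XOR false = true
(r XOR s) XOR u = true XOR false = true
NOT ((r XOR s) XOR u) = NOT true = false
t IFF NOT ((r XOR s) XOR u) = true IFF false = false
u XOR t = false XOR true = true
(u XOR t) XOR u = true XOR false = true
((u XOR t) XOR u) IMPLIES u = true IMPLIES false = false
t XOR (((u XOR t) XOR u) IMPLIES u) = true XOR false = true
(t IFF NOT ((r XOR s) XOR u)) IMPLIES (t XOR (((u XOR t) XOR u) IMPLIES u)) = false IMPLIES true = true
t IMPLIES u = true IMPLIES false = false
(t IMPLIES u) IMPLIES s = false IMPLIES false = true
r IFF s = true IFF false = false
((t IMPLIES u) IMPLIES s) XOR (r IFF s) = true XOR false = true
s XOR (((t IMPLIES u) IMPLIES s) XOR (r IFF s)) = false XOR true = true
r IFF u = true IFF false = false
(s XOR (((t IMPLIES u) IMPLIES s) XOR (r IFF s))) IFF (r IFF u) = true IFF false = false
t IMPLIES ((s XOR (((t IMPLIES u) IMPLIES s) XOR (r IFF s))) IFF (r IFF u)) = true IMPLIES false = false
t IMPLIES (t IMPLIES ((s XOR (((t IMPLIES u) IMPLIES s) XOR (r IFF s))) IFF (r IFF u))) = true IMPLIES false = false
((t IFF NOT ((r XOR s) XOR u)) IMPLIES (t XOR (((u XOR t) XOR u) IMPLIES u))) XOR (t IMPLIES (t IMPLIES ((s XOR (((t IMPLIES u) IMPLIES s) XOR (r IFF s))) IFF (r IFF u)))) = true XOR false = true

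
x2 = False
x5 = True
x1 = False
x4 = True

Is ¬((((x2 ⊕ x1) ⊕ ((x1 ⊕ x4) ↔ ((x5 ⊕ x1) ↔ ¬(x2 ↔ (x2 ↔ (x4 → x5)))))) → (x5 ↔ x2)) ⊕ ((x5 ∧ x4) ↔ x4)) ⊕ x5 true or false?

x2 ⊕ x1 = False ⊕ False = False
x1 ⊕ x4 = False ⊕ True = True
x5 ⊕ x1 = True ⊕ False = True
x4 → x5 = True → True = True
x2 ↔ (x4 → x5) = False ↔ True = False
x2 ↔ (x2 ↔ (x4 → x5)) = False ↔ False = True
¬(x2 ↔ (x2 ↔ (x4 → x5))) = ¬True = False
(x5 ⊕ x1) ↔ ¬(x2 ↔ (x2 ↔ (x4 → x5))) = True ↔ False = False
(x1 ⊕ x4) ↔ ((x5 ⊕ x1) ↔ ¬(x2 ↔ (x2 ↔ (x4 → x5)))) = True ↔ False = False
(x2 ⊕ x1) ⊕ ((x1 ⊕ x4) ↔ ((x5 ⊕ x1) ↔ ¬(x2 ↔ (x2 ↔ (x4 → x5))))) = False ⊕ False = False
x5 ↔ x2 = True ↔ False = False
((x2 ⊕ x1) ⊕ ((x1 ⊕ x4) ↔ ((x5 ⊕ x1) ↔ ¬(x2 ↔ (x2 ↔ (x4 → x5)))))) → (x5 ↔ x2) = False → False = True
x5 ∧ x4 = True ∧ True = True
(x5 ∧ x4) ↔ x4 = True ↔ True = True
(((x2 ⊕ x1) ⊕ ((x1 ⊕ x4) ↔ ((x5 ⊕ x1) ↔ ¬(x2 ↔ (x2 ↔ (x4 → x5)))))) → (x5 ↔ x2)) ⊕ ((x5 ∧ x4) ↔ x4) = True ⊕ True = False
¬((((x2 ⊕ x1) ⊕ ((x1 ⊕ x4) ↔ ((x5 ⊕ x1) ↔ ¬(x2 ↔ (x2 ↔ (x4 → x5)))))) → (x5 ↔ x2)) ⊕ ((x5 ∧ x4) ↔ x4)) = ¬False = True
¬((((x2 ⊕ x1) ⊕ ((x1 ⊕ x4) ↔ ((x5 ⊕ x1) ↔ ¬(x2 ↔ (x2 ↔ (x4 → x5)))))) → (x5 ↔ x2)) ⊕ ((x5 ∧ x4) ↔ x4)) ⊕ x5 = True ⊕ True = False

False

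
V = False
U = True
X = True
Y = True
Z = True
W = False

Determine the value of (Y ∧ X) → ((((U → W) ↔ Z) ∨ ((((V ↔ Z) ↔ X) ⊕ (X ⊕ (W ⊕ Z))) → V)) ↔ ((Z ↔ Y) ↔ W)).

Y ∧ X = True ∧ True = True
U → W = True → False = False
(U → W) ↔ Z = False ↔ True = False
V ↔ Z = False ↔ True = False
(V ↔ Z) ↔ X = False ↔ True = False
W ⊕ Z = False ⊕ True = True
X ⊕ (W ⊕ Z) = True ⊕ True = False
((V ↔ Z) ↔ X) ⊕ (X ⊕ (W ⊕ Z)) = False ⊕ False = False
(((V ↔ Z) ↔ X) ⊕ (X ⊕ (W ⊕ Z))) → V = False → False = True
((U → W) ↔ Z) ∨ ((((V ↔ Z) ↔ X) ⊕ (X ⊕ (W ⊕ Z))) → V) = False ∨ True = True
Z ↔ Y = True ↔ True = True
(Z ↔ Y) ↔ W = True ↔ False = False
(((U → W) ↔ Z) ∨ ((((V ↔ Z) ↔ X) ⊕ (X ⊕ (W ⊕ Z))) → V)) ↔ ((Z ↔ Y) ↔ W) = True ↔ False = False
(Y ∧ X) → ((((U → W) ↔ Z) ∨ ((((V ↔ Z) ↔ X) ⊕ (X ⊕ (W ⊕ Z))) → V)) ↔ ((Z ↔ Y) ↔ W)) = True → False = False

False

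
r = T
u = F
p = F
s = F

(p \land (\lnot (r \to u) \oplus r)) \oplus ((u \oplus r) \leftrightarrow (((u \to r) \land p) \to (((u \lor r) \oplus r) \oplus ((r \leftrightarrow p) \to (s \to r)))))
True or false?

r \to u = T \to F = F
\lnot (r \to u) = \lnot F = T
\lnot (r \to u) \oplus r = T \oplus T = F
p \land (\lnot (r \to u) \oplus r) = F \land F = F
u \oplus r = F \oplus T = T
u \to r = F \to T = T
(u \to r) \land p = T \land F = F
u \lor r = F \lor T = T
(u \lor r) \oplus r = T \oplus T = F
r \leftrightarrow p = T \leftrightarrow F = F
s \to r = F \to T = T
(r \leftrightarrow p) \to (s \to r) = F \to T = T
((u \lor r) \oplus r) \oplus ((r \leftrightarrow p) \to (s \to r)) = F \oplus T = T
((u \to r) \land p) \to (((u \lor r) \oplus r) \oplus ((r \leftrightarrow p) \to (s \to r))) = F \to T = T
(u \oplus r) \leftrightarrow (((u \to r) \land p) \to (((u \lor r) \oplus r) \oplus ((r \leftrightarrow p) \to (s \to r)))) = T \leftrightarrow T = T
(p \land (\lnot (r \to u) \oplus r)) \oplus ((u \oplus r) \leftrightarrow (((u \to r) \land p) \to (((u \lor r) \oplus r) \oplus ((r \leftrightarrow p) \to (s \to r))))) = F \oplus T = T

T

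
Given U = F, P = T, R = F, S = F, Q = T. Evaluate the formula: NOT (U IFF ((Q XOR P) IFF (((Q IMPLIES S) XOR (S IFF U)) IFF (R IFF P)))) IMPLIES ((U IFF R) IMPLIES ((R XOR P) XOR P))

F

Substituting U=F, P=T, R=F, S=F, Q=T:
Q XOR P = T XOR T = F
Q IMPLIES S = T IMPLIES F = F
S IFF U = F IFF F = T
(Q IMPLIES S) XOR (S IFF U) = F XOR T = T
R IFF P = F IFF T = F
((Q IMPLIES S) XOR (S IFF U)) IFF (R IFF P) = T IFF F = F
(Q XOR P) IFF (((Q IMPLIES S) XOR (S IFF U)) IFF (R IFF P)) = F IFF F = T
U IFF ((Q XOR P) IFF (((Q IMPLIES S) XOR (S IFF U)) IFF (R IFF P))) = F IFF T = F
NOT (U IFF ((Q XOR P) IFF (((Q IMPLIES S) XOR (S IFF U)) IFF (R IFF P)))) = NOT F = T
U IFF R = F IFF F = T
R XOR P = F XOR T = T
(R XOR P) XOR P = T XOR T = F
(U IFF R) IMPLIES ((R XOR P) XOR P) = T IMPLIES F = F
NOT (U IFF ((Q XOR P) IFF (((Q IMPLIES S) XOR (S IFF U)) IFF (R IFF P)))) IMPLIES ((U IFF R) IMPLIES ((R XOR P) XOR P)) = T IMPLIES F = F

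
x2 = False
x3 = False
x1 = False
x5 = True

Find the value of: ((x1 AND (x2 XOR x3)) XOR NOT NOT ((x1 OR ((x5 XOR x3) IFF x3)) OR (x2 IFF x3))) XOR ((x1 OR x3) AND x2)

x2 XOR x3 = False XOR False = False
x1 AND (x2 XOR x3) = False AND False = False
x5 XOR x3 = True XOR False = True
(x5 XOR x3) IFF x3 = True IFF False = False
x1 OR ((x5 XOR x3) IFF x3) = False OR False = False
x2 IFF x3 = False IFF False = True
(x1 OR ((x5 XOR x3) IFF x3)) OR (x2 IFF x3) = False OR True = True
NOT ((x1 OR ((x5 XOR x3) IFF x3)) OR (x2 IFF x3)) = NOT True = False
NOT NOT ((x1 OR ((x5 XOR x3) IFF x3)) OR (x2 IFF x3)) = NOT False = True
(x1 AND (x2 XOR x3)) XOR NOT NOT ((x1 OR ((x5 XOR x3) IFF x3)) OR (x2 IFF x3)) = False XOR True = True
x1 OR x3 = False OR False = False
(x1 OR x3) AND x2 = False AND False = False
((x1 AND (x2 XOR x3)) XOR NOT NOT ((x1 OR ((x5 XOR x3) IFF x3)) OR (x2 IFF x3))) XOR ((x1 OR x3) AND x2) = True XOR False = True

True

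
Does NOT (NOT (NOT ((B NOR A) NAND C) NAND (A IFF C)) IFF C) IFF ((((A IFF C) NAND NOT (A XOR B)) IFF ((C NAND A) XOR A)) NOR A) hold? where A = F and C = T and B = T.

B NOR A = T NOR F = F
(B NOR A) NAND C = F NAND T = T
NOT ((B NOR A) NAND C) = NOT T = F
A IFF C = F IFF T = F
NOT ((B NOR A) NAND C) NAND (A IFF C) = F NAND F = T
NOT (NOT ((B NOR A) NAND C) NAND (A IFF C)) = NOT T = F
NOT (NOT ((B NOR A) NAND C) NAND (A IFF C)) IFF C = F IFF T = F
NOT (NOT (NOT ((B NOR A) NAND C) NAND (A IFF C)) IFF C) = NOT F = T
A IFF C = F IFF T = F
A XOR B = F XOR T = T
NOT (A XOR B) = NOT T = F
(A IFF C) NAND NOT (A XOR B) = F NAND F = T
C NAND A = T NAND F = T
(C NAND A) XOR A = T XOR F = T
((A IFF C) NAND NOT (A XOR B)) IFF ((C NAND A) XOR A) = T IFF T = T
(((A IFF C) NAND NOT (A XOR B)) IFF ((C NAND A) XOR A)) NOR A = T NOR F = F
NOT (NOT (NOT ((B NOR A) NAND C) NAND (A IFF C)) IFF C) IFF ((((A IFF C) NAND NOT (A XOR B)) IFF ((C NAND A) XOR A)) NOR A) = T IFF F = F

F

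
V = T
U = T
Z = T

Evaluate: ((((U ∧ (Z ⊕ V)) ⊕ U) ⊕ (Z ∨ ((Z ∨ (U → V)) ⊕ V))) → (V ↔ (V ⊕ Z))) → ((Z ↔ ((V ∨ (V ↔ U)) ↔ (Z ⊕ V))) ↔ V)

F

Z ⊕ V = T ⊕ T = F
U ∧ (Z ⊕ V) = T ∧ F = F
(U ∧ (Z ⊕ V)) ⊕ U = F ⊕ T = T
U → V = T → T = T
Z ∨ (U → V) = T ∨ T = T
(Z ∨ (U → V)) ⊕ V = T ⊕ T = F
Z ∨ ((Z ∨ (U → V)) ⊕ V) = T ∨ F = T
((U ∧ (Z ⊕ V)) ⊕ U) ⊕ (Z ∨ ((Z ∨ (U → V)) ⊕ V)) = T ⊕ T = F
V ⊕ Z = T ⊕ T = F
V ↔ (V ⊕ Z) = T ↔ F = F
(((U ∧ (Z ⊕ V)) ⊕ U) ⊕ (Z ∨ ((Z ∨ (U → V)) ⊕ V))) → (V ↔ (V ⊕ Z)) = F → F = T
V ↔ U = T ↔ T = T
V ∨ (V ↔ U) = T ∨ T = T
Z ⊕ V = T ⊕ T = F
(V ∨ (V ↔ U)) ↔ (Z ⊕ V) = T ↔ F = F
Z ↔ ((V ∨ (V ↔ U)) ↔ (Z ⊕ V)) = T ↔ F = F
(Z ↔ ((V ∨ (V ↔ U)) ↔ (Z ⊕ V))) ↔ V = F ↔ T = F
((((U ∧ (Z ⊕ V)) ⊕ U) ⊕ (Z ∨ ((Z ∨ (U → V)) ⊕ V))) → (V ↔ (V ⊕ Z))) → ((Z ↔ ((V ∨ (V ↔ U)) ↔ (Z ⊕ V))) ↔ V) = T → F = F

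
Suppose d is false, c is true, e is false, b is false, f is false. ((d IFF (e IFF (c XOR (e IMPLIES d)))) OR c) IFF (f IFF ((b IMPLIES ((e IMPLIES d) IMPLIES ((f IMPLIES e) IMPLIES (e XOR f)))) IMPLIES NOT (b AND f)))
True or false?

e IMPLIES d = False IMPLIES False = True
c XOR (e IMPLIES d) = True XOR True = False
e IFF (c XOR (e IMPLIES d)) = False IFF False = True
d IFF (e IFF (c XOR (e IMPLIES d))) = False IFF True = False
(d IFF (e IFF (c XOR (e IMPLIES d)))) OR c = False OR True = True
e IMPLIES d = False IMPLIES False = True
f IMPLIES e = False IMPLIES False = True
e XOR f = False XOR False = False
(f IMPLIES e) IMPLIES (e XOR f) = True IMPLIES False = False
(e IMPLIES d) IMPLIES ((f IMPLIES e) IMPLIES (e XOR f)) = True IMPLIES False = False
b IMPLIES ((e IMPLIES d) IMPLIES ((f IMPLIES e) IMPLIES (e XOR f))) = False IMPLIES False = True
b AND f = False AND False = False
NOT (b AND f) = NOT False = True
(b IMPLIES ((e IMPLIES d) IMPLIES ((f IMPLIES e) IMPLIES (e XOR f)))) IMPLIES NOT (b AND f) = True IMPLIES True = True
f IFF ((b IMPLIES ((e IMPLIES d) IMPLIES ((f IMPLIES e) IMPLIES (e XOR f)))) IMPLIES NOT (b AND f)) = False IFF True = False
((d IFF (e IFF (c XOR (e IMPLIES d)))) OR c) IFF (f IFF ((b IMPLIES ((e IMPLIES d) IMPLIES ((f IMPLIES e) IMPLIES (e XOR f)))) IMPLIES NOT (b AND f))) = True IFF False = False

False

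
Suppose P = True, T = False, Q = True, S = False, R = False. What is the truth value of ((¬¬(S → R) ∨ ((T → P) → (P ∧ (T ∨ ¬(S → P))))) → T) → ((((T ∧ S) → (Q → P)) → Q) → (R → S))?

S → R = False → False = True
¬(S → R) = ¬True = False
¬¬(S → R) = ¬False = True
T → P = False → True = True
S → P = False → True = True
¬(S → P) = ¬True = False
T ∨ ¬(S → P) = False ∨ False = False
P ∧ (T ∨ ¬(S → P)) = True ∧ False = False
(T → P) → (P ∧ (T ∨ ¬(S → P))) = True → False = False
¬¬(S → R) ∨ ((T → P) → (P ∧ (T ∨ ¬(S → P)))) = True ∨ False = True
(¬¬(S → R) ∨ ((T → P) → (P ∧ (T ∨ ¬(S → P))))) → T = True → False = False
T ∧ S = False ∧ False = False
Q → P = True → True = True
(T ∧ S) → (Q → P) = False → True = True
((T ∧ S) → (Q → P)) → Q = True → True = True
R → S = False → False = True
(((T ∧ S) → (Q → P)) → Q) → (R → S) = True → True = True
((¬¬(S → R) ∨ ((T → P) → (P ∧ (T ∨ ¬(S → P))))) → T) → ((((T ∧ S) → (Q → P)) → Q) → (R → S)) = False → True = True

True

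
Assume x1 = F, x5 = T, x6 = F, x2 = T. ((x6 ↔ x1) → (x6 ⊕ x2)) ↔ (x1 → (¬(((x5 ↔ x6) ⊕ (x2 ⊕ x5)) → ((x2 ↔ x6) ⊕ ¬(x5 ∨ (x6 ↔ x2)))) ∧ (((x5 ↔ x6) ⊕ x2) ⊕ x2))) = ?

T

x6 ↔ x1 = F ↔ F = T
x6 ⊕ x2 = F ⊕ T = T
(x6 ↔ x1) → (x6 ⊕ x2) = T → T = T
x5 ↔ x6 = T ↔ F = F
x2 ⊕ x5 = T ⊕ T = F
(x5 ↔ x6) ⊕ (x2 ⊕ x5) = F ⊕ F = F
x2 ↔ x6 = T ↔ F = F
x6 ↔ x2 = F ↔ T = F
x5 ∨ (x6 ↔ x2) = T ∨ F = T
¬(x5 ∨ (x6 ↔ x2)) = ¬T = F
(x2 ↔ x6) ⊕ ¬(x5 ∨ (x6 ↔ x2)) = F ⊕ F = F
((x5 ↔ x6) ⊕ (x2 ⊕ x5)) → ((x2 ↔ x6) ⊕ ¬(x5 ∨ (x6 ↔ x2))) = F → F = T
¬(((x5 ↔ x6) ⊕ (x2 ⊕ x5)) → ((x2 ↔ x6) ⊕ ¬(x5 ∨ (x6 ↔ x2)))) = ¬T = F
x5 ↔ x6 = T ↔ F = F
(x5 ↔ x6) ⊕ x2 = F ⊕ T = T
((x5 ↔ x6) ⊕ x2) ⊕ x2 = T ⊕ T = F
¬(((x5 ↔ x6) ⊕ (x2 ⊕ x5)) → ((x2 ↔ x6) ⊕ ¬(x5 ∨ (x6 ↔ x2)))) ∧ (((x5 ↔ x6) ⊕ x2) ⊕ x2) = F ∧ F = F
x1 → (¬(((x5 ↔ x6) ⊕ (x2 ⊕ x5)) → ((x2 ↔ x6) ⊕ ¬(x5 ∨ (x6 ↔ x2)))) ∧ (((x5 ↔ x6) ⊕ x2) ⊕ x2)) = F → F = T
((x6 ↔ x1) → (x6 ⊕ x2)) ↔ (x1 → (¬(((x5 ↔ x6) ⊕ (x2 ⊕ x5)) → ((x2 ↔ x6) ⊕ ¬(x5 ∨ (x6 ↔ x2)))) ∧ (((x5 ↔ x6) ⊕ x2) ⊕ x2))) = T ↔ T = T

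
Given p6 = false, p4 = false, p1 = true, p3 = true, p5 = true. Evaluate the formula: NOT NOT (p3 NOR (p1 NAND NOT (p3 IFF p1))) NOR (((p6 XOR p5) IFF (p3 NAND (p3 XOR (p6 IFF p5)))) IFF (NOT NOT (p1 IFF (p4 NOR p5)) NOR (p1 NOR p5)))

true

p3 IFF p1 = true IFF true = true
NOT (p3 IFF p1) = NOT true = false
p1 NAND NOT (p3 IFF p1) = true NAND false = true
p3 NOR (p1 NAND NOT (p3 IFF p1)) = true NOR true = false
NOT (p3 NOR (p1 NAND NOT (p3 IFF p1))) = NOT false = true
NOT NOT (p3 NOR (p1 NAND NOT (p3 IFF p1))) = NOT true = false
p6 XOR p5 = false XOR true = true
p6 IFF p5 = false IFF true = false
p3 XOR (p6 IFF p5) = true XOR false = true
p3 NAND (p3 XOR (p6 IFF p5)) = true NAND true = false
(p6 XOR p5) IFF (p3 NAND (p3 XOR (p6 IFF p5))) = true IFF false = false
p4 NOR p5 = false NOR true = false
p1 IFF (p4 NOR p5) = true IFF false = false
NOT (p1 IFF (p4 NOR p5)) = NOT false = true
NOT NOT (p1 IFF (p4 NOR p5)) = NOT true = false
p1 NOR p5 = true NOR true = false
NOT NOT (p1 IFF (p4 NOR p5)) NOR (p1 NOR p5) = false NOR false = true
((p6 XOR p5) IFF (p3 NAND (p3 XOR (p6 IFF p5)))) IFF (NOT NOT (p1 IFF (p4 NOR p5)) NOR (p1 NOR p5)) = false IFF true = false
NOT NOT (p3 NOR (p1 NAND NOT (p3 IFF p1))) NOR (((p6 XOR p5) IFF (p3 NAND (p3 XOR (p6 IFF p5)))) IFF (NOT NOT (p1 IFF (p4 NOR p5)) NOR (p1 NOR p5))) = false NOR false = true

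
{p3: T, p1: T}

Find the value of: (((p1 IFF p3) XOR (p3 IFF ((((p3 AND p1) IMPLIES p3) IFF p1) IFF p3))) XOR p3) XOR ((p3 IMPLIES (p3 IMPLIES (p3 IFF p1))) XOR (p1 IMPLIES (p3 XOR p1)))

F

Substituting p3=T, p1=T:
p1 IFF p3 = T IFF T = T
p3 AND p1 = T AND T = T
(p3 AND p1) IMPLIES p3 = T IMPLIES T = T
((p3 AND p1) IMPLIES p3) IFF p1 = T IFF T = T
(((p3 AND p1) IMPLIES p3) IFF p1) IFF p3 = T IFF T = T
p3 IFF ((((p3 AND p1) IMPLIES p3) IFF p1) IFF p3) = T IFF T = T
(p1 IFF p3) XOR (p3 IFF ((((p3 AND p1) IMPLIES p3) IFF p1) IFF p3)) = T XOR T = F
((p1 IFF p3) XOR (p3 IFF ((((p3 AND p1) IMPLIES p3) IFF p1) IFF p3))) XOR p3 = F XOR T = T
p3 IFF p1 = T IFF T = T
p3 IMPLIES (p3 IFF p1) = T IMPLIES T = T
p3 IMPLIES (p3 IMPLIES (p3 IFF p1)) = T IMPLIES T = T
p3 XOR p1 = T XOR T = F
p1 IMPLIES (p3 XOR p1) = T IMPLIES F = F
(p3 IMPLIES (p3 IMPLIES (p3 IFF p1))) XOR (p1 IMPLIES (p3 XOR p1)) = T XOR F = T
(((p1 IFF p3) XOR (p3 IFF ((((p3 AND p1) IMPLIES p3) IFF p1) IFF p3))) XOR p3) XOR ((p3 IMPLIES (p3 IMPLIES (p3 IFF p1))) XOR (p1 IMPLIES (p3 XOR p1))) = T XOR T = F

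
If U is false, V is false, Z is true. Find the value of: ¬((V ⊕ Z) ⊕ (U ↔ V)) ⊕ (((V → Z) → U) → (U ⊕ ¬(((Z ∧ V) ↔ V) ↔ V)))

V ⊕ Z = F ⊕ T = T
U ↔ V = F ↔ F = T
(V ⊕ Z) ⊕ (U ↔ V) = T ⊕ T = F
¬((V ⊕ Z) ⊕ (U ↔ V)) = ¬F = T
V → Z = F → T = T
(V → Z) → U = T → F = F
Z ∧ V = T ∧ F = F
(Z ∧ V) ↔ V = F ↔ F = T
((Z ∧ V) ↔ V) ↔ V = T ↔ F = F
¬(((Z ∧ V) ↔ V) ↔ V) = ¬F = T
U ⊕ ¬(((Z ∧ V) ↔ V) ↔ V) = F ⊕ T = T
((V → Z) → U) → (U ⊕ ¬(((Z ∧ V) ↔ V) ↔ V)) = F → T = T
¬((V ⊕ Z) ⊕ (U ↔ V)) ⊕ (((V → Z) → U) → (U ⊕ ¬(((Z ∧ V) ↔ V) ↔ V))) = T ⊕ T = F

F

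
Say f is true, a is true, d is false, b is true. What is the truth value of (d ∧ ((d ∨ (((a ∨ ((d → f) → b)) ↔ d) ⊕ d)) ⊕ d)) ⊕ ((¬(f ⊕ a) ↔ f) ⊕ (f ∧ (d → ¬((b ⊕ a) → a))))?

d → f = F → T = T
(d → f) → b = T → T = T
a ∨ ((d → f) → b) = T ∨ T = T
(a ∨ ((d → f) → b)) ↔ d = T ↔ F = F
((a ∨ ((d → f) → b)) ↔ d) ⊕ d = F ⊕ F = F
d ∨ (((a ∨ ((d → f) → b)) ↔ d) ⊕ d) = F ∨ F = F
(d ∨ (((a ∨ ((d → f) → b)) ↔ d) ⊕ d)) ⊕ d = F ⊕ F = F
d ∧ ((d ∨ (((a ∨ ((d → f) → b)) ↔ d) ⊕ d)) ⊕ d) = F ∧ F = F
f ⊕ a = T ⊕ T = F
¬(f ⊕ a) = ¬F = T
¬(f ⊕ a) ↔ f = T ↔ T = T
b ⊕ a = T ⊕ T = F
(b ⊕ a) → a = F → T = T
¬((b ⊕ a) → a) = ¬T = F
d → ¬((b ⊕ a) → a) = F → F = T
f ∧ (d → ¬((b ⊕ a) → a)) = T ∧ T = T
(¬(f ⊕ a) ↔ f) ⊕ (f ∧ (d → ¬((b ⊕ a) → a))) = T ⊕ T = F
(d ∧ ((d ∨ (((a ∨ ((d → f) → b)) ↔ d) ⊕ d)) ⊕ d)) ⊕ ((¬(f ⊕ a) ↔ f) ⊕ (f ∧ (d → ¬((b ⊕ a) → a)))) = F ⊕ F = F

F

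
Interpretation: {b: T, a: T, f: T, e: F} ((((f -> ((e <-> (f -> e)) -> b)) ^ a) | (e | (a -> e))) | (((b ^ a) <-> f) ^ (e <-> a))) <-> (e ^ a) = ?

F

f -> e = T -> F = F
e <-> (f -> e) = F <-> F = T
(e <-> (f -> e)) -> b = T -> T = T
f -> ((e <-> (f -> e)) -> b) = T -> T = T
(f -> ((e <-> (f -> e)) -> b)) ^ a = T ^ T = F
a -> e = T -> F = F
e | (a -> e) = F | F = F
((f -> ((e <-> (f -> e)) -> b)) ^ a) | (e | (a -> e)) = F | F = F
b ^ a = T ^ T = F
(b ^ a) <-> f = F <-> T = F
e <-> a = F <-> T = F
((b ^ a) <-> f) ^ (e <-> a) = F ^ F = F
(((f -> ((e <-> (f -> e)) -> b)) ^ a) | (e | (a -> e))) | (((b ^ a) <-> f) ^ (e <-> a)) = F | F = F
e ^ a = F ^ T = T
((((f -> ((e <-> (f -> e)) -> b)) ^ a) | (e | (a -> e))) | (((b ^ a) <-> f) ^ (e <-> a))) <-> (e ^ a) = F <-> T = F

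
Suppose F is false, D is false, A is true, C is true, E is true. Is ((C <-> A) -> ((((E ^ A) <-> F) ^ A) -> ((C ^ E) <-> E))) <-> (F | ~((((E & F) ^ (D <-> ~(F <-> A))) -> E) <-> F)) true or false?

C <-> A = 1 <-> 1 = 1
E ^ A = 1 ^ 1 = 0
(E ^ A) <-> F = 0 <-> 0 = 1
((E ^ A) <-> F) ^ A = 1 ^ 1 = 0
C ^ E = 1 ^ 1 = 0
(C ^ E) <-> E = 0 <-> 1 = 0
(((E ^ A) <-> F) ^ A) -> ((C ^ E) <-> E) = 0 -> 0 = 1
(C <-> A) -> ((((E ^ A) <-> F) ^ A) -> ((C ^ E) <-> E)) = 1 -> 1 = 1
E & F = 1 & 0 = 0
F <-> A = 0 <-> 1 = 0
~(F <-> A) = ~0 = 1
D <-> ~(F <-> A) = 0 <-> 1 = 0
(E & F) ^ (D <-> ~(F <-> A)) = 0 ^ 0 = 0
((E & F) ^ (D <-> ~(F <-> A))) -> E = 0 -> 1 = 1
(((E & F) ^ (D <-> ~(F <-> A))) -> E) <-> F = 1 <-> 0 = 0
~((((E & F) ^ (D <-> ~(F <-> A))) -> E) <-> F) = ~0 = 1
F | ~((((E & F) ^ (D <-> ~(F <-> A))) -> E) <-> F) = 0 | 1 = 1
((C <-> A) -> ((((E ^ A) <-> F) ^ A) -> ((C ^ E) <-> E))) <-> (F | ~((((E & F) ^ (D <-> ~(F <-> A))) -> E) <-> F)) = 1 <-> 1 = 1

1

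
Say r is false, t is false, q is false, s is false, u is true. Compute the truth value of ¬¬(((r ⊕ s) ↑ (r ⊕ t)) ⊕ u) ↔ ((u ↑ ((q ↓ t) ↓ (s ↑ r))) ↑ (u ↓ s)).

Substituting r=F, t=F, q=F, s=F, u=T:
r ⊕ s = F ⊕ F = F
r ⊕ t = F ⊕ F = F
(r ⊕ s) ↑ (r ⊕ t) = F ↑ F = T
((r ⊕ s) ↑ (r ⊕ t)) ⊕ u = T ⊕ T = F
¬(((r ⊕ s) ↑ (r ⊕ t)) ⊕ u) = ¬F = T
¬¬(((r ⊕ s) ↑ (r ⊕ t)) ⊕ u) = ¬T = F
q ↓ t = F ↓ F = T
s ↑ r = F ↑ F = T
(q ↓ t) ↓ (s ↑ r) = T ↓ T = F
u ↑ ((q ↓ t) ↓ (s ↑ r)) = T ↑ F = T
u ↓ s = T ↓ F = F
(u ↑ ((q ↓ t) ↓ (s ↑ r))) ↑ (u ↓ s) = T ↑ F = T
¬¬(((r ⊕ s) ↑ (r ⊕ t)) ⊕ u) ↔ ((u ↑ ((q ↓ t) ↓ (s ↑ r))) ↑ (u ↓ s)) = F ↔ T = F

F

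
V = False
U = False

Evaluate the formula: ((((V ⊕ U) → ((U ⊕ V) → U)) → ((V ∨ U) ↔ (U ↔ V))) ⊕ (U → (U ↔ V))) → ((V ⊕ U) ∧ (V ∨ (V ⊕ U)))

Substituting V=False, U=False:
V ⊕ U = False ⊕ False = False
U ⊕ V = False ⊕ False = False
(U ⊕ V) → U = False → False = True
(V ⊕ U) → ((U ⊕ V) → U) = False → True = True
V ∨ U = False ∨ False = False
U ↔ V = False ↔ False = True
(V ∨ U) ↔ (U ↔ V) = False ↔ True = False
((V ⊕ U) → ((U ⊕ V) → U)) → ((V ∨ U) ↔ (U ↔ V)) = True → False = False
U ↔ V = False ↔ False = True
U → (U ↔ V) = False → True = True
(((V ⊕ U) → ((U ⊕ V) → U)) → ((V ∨ U) ↔ (U ↔ V))) ⊕ (U → (U ↔ V)) = False ⊕ True = True
V ⊕ U = False ⊕ False = False
V ⊕ U = False ⊕ False = False
V ∨ (V ⊕ U) = False ∨ False = False
(V ⊕ U) ∧ (V ∨ (V ⊕ U)) = False ∧ False = False
((((V ⊕ U) → ((U ⊕ V) → U)) → ((V ∨ U) ↔ (U ↔ V))) ⊕ (U → (U ↔ V))) → ((V ⊕ U) ∧ (V ∨ (V ⊕ U))) = True → False = False

False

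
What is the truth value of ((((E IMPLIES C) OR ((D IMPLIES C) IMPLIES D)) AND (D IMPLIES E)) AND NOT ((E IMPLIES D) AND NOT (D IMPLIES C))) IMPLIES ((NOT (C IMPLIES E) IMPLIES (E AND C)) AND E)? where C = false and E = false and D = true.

E IMPLIES C = false IMPLIES false = true
D IMPLIES C = true IMPLIES false = false
(D IMPLIES C) IMPLIES D = false IMPLIES true = true
(E IMPLIES C) OR ((D IMPLIES C) IMPLIES D) = true OR true = true
D IMPLIES E = true IMPLIES false = false
((E IMPLIES C) OR ((D IMPLIES C) IMPLIES D)) AND (D IMPLIES E) = true AND false = false
E IMPLIES D = false IMPLIES true = true
D IMPLIES C = true IMPLIES false = false
NOT (D IMPLIES C) = NOT false = true
(E IMPLIES D) AND NOT (D IMPLIES C) = true AND true = true
NOT ((E IMPLIES D) AND NOT (D IMPLIES C)) = NOT true = false
(((E IMPLIES C) OR ((D IMPLIES C) IMPLIES D)) AND (D IMPLIES E)) AND NOT ((E IMPLIES D) AND NOT (D IMPLIES C)) = false AND false = false
C IMPLIES E = false IMPLIES false = true
NOT (C IMPLIES E) = NOT true = false
E AND C = false AND false = false
NOT (C IMPLIES E) IMPLIES (E AND C) = false IMPLIES false = true
(NOT (C IMPLIES E) IMPLIES (E AND C)) AND E = true AND false = false
((((E IMPLIES C) OR ((D IMPLIES C) IMPLIES D)) AND (D IMPLIES E)) AND NOT ((E IMPLIES D) AND NOT (D IMPLIES C))) IMPLIES ((NOT (C IMPLIES E) IMPLIES (E AND C)) AND E) = false IMPLIES false = true

true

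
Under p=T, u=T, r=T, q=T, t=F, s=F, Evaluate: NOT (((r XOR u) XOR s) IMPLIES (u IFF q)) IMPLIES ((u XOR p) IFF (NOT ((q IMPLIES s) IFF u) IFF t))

T

r XOR u = T XOR T = F
(r XOR u) XOR s = F XOR F = F
u IFF q = T IFF T = T
((r XOR u) XOR s) IMPLIES (u IFF q) = F IMPLIES T = T
NOT (((r XOR u) XOR s) IMPLIES (u IFF q)) = NOT T = F
u XOR p = T XOR T = F
q IMPLIES s = T IMPLIES F = F
(q IMPLIES s) IFF u = F IFF T = F
NOT ((q IMPLIES s) IFF u) = NOT F = T
NOT ((q IMPLIES s) IFF u) IFF t = T IFF F = F
(u XOR p) IFF (NOT ((q IMPLIES s) IFF u) IFF t) = F IFF F = T
NOT (((r XOR u) XOR s) IMPLIES (u IFF q)) IMPLIES ((u XOR p) IFF (NOT ((q IMPLIES s) IFF u) IFF t)) = F IMPLIES T = T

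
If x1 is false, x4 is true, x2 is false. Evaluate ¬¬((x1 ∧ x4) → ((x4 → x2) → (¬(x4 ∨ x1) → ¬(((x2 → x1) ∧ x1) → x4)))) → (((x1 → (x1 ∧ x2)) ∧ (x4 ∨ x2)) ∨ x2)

x1 ∧ x4 = False ∧ True = False
x4 → x2 = True → False = False
x4 ∨ x1 = True ∨ False = True
¬(x4 ∨ x1) = ¬True = False
x2 → x1 = False → False = True
(x2 → x1) ∧ x1 = True ∧ False = False
((x2 → x1) ∧ x1) → x4 = False → True = True
¬(((x2 → x1) ∧ x1) → x4) = ¬True = False
¬(x4 ∨ x1) → ¬(((x2 → x1) ∧ x1) → x4) = False → False = True
(x4 → x2) → (¬(x4 ∨ x1) → ¬(((x2 → x1) ∧ x1) → x4)) = False → True = True
(x1 ∧ x4) → ((x4 → x2) → (¬(x4 ∨ x1) → ¬(((x2 → x1) ∧ x1) → x4))) = False → True = True
¬((x1 ∧ x4) → ((x4 → x2) → (¬(x4 ∨ x1) → ¬(((x2 → x1) ∧ x1) → x4)))) = ¬True = False
¬¬((x1 ∧ x4) → ((x4 → x2) → (¬(x4 ∨ x1) → ¬(((x2 → x1) ∧ x1) → x4)))) = ¬False = True
x1 ∧ x2 = False ∧ False = False
x1 → (x1 ∧ x2) = False → False = True
x4 ∨ x2 = True ∨ False = True
(x1 → (x1 ∧ x2)) ∧ (x4 ∨ x2) = True ∧ True = True
((x1 → (x1 ∧ x2)) ∧ (x4 ∨ x2)) ∨ x2 = True ∨ False = True
¬¬((x1 ∧ x4) → ((x4 → x2) → (¬(x4 ∨ x1) → ¬(((x2 → x1) ∧ x1) → x4)))) → (((x1 → (x1 ∧ x2)) ∧ (x4 ∨ x2)) ∨ x2) = True → True = True

True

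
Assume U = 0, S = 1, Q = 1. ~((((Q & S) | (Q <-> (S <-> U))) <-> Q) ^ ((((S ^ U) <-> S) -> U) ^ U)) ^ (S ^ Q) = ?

0

Q & S = 1 & 1 = 1
S <-> U = 1 <-> 0 = 0
Q <-> (S <-> U) = 1 <-> 0 = 0
(Q & S) | (Q <-> (S <-> U)) = 1 | 0 = 1
((Q & S) | (Q <-> (S <-> U))) <-> Q = 1 <-> 1 = 1
S ^ U = 1 ^ 0 = 1
(S ^ U) <-> S = 1 <-> 1 = 1
((S ^ U) <-> S) -> U = 1 -> 0 = 0
(((S ^ U) <-> S) -> U) ^ U = 0 ^ 0 = 0
(((Q & S) | (Q <-> (S <-> U))) <-> Q) ^ ((((S ^ U) <-> S) -> U) ^ U) = 1 ^ 0 = 1
~((((Q & S) | (Q <-> (S <-> U))) <-> Q) ^ ((((S ^ U) <-> S) -> U) ^ U)) = ~1 = 0
S ^ Q = 1 ^ 1 = 0
~((((Q & S) | (Q <-> (S <-> U))) <-> Q) ^ ((((S ^ U) <-> S) -> U) ^ U)) ^ (S ^ Q) = 0 ^ 0 = 0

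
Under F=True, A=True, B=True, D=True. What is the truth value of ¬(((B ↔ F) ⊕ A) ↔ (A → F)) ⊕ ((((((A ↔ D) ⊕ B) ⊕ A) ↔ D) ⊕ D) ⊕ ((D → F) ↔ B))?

B ↔ F = True ↔ True = True
(B ↔ F) ⊕ A = True ⊕ True = False
A → F = True → True = True
((B ↔ F) ⊕ A) ↔ (A → F) = False ↔ True = False
¬(((B ↔ F) ⊕ A) ↔ (A → F)) = ¬False = True
A ↔ D = True ↔ True = True
(A ↔ D) ⊕ B = True ⊕ True = False
((A ↔ D) ⊕ B) ⊕ A = False ⊕ True = True
(((A ↔ D) ⊕ B) ⊕ A) ↔ D = True ↔ True = True
((((A ↔ D) ⊕ B) ⊕ A) ↔ D) ⊕ D = True ⊕ True = False
D → F = True → True = True
(D → F) ↔ B = True ↔ True = True
(((((A ↔ D) ⊕ B) ⊕ A) ↔ D) ⊕ D) ⊕ ((D → F) ↔ B) = False ⊕ True = True
¬(((B ↔ F) ⊕ A) ↔ (A → F)) ⊕ ((((((A ↔ D) ⊕ B) ⊕ A) ↔ D) ⊕ D) ⊕ ((D → F) ↔ B)) = True ⊕ True = False

False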